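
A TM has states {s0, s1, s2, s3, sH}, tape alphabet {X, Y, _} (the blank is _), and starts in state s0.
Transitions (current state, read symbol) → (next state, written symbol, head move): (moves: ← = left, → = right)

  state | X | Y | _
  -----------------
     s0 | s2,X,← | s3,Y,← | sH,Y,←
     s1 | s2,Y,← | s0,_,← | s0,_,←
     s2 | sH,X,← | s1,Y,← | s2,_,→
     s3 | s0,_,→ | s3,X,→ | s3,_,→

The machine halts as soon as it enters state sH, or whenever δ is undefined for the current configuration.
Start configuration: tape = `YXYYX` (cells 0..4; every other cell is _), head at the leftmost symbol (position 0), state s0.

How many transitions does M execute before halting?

state=s0 head=0 tape=_[Y]XYYX_   (s0,Y)→(s3,Y,←)
state=s3 head=-1 tape=[_]YXYYX_   (s3,_)→(s3,_,→)
state=s3 head=0 tape=_[Y]XYYX_   (s3,Y)→(s3,X,→)
state=s3 head=1 tape=_X[X]YYX_   (s3,X)→(s0,_,→)
state=s0 head=2 tape=_X_[Y]YX_   (s0,Y)→(s3,Y,←)
state=s3 head=1 tape=_X[_]YYX_   (s3,_)→(s3,_,→)
state=s3 head=2 tape=_X_[Y]YX_   (s3,Y)→(s3,X,→)
state=s3 head=3 tape=_X_X[Y]X_   (s3,Y)→(s3,X,→)
state=s3 head=4 tape=_X_XX[X]_   (s3,X)→(s0,_,→)
state=s0 head=5 tape=_X_XX_[_]   (s0,_)→(sH,Y,←)
state=sH head=4 tape=_X_XX[_]Y
M halts after 10 transitions.

10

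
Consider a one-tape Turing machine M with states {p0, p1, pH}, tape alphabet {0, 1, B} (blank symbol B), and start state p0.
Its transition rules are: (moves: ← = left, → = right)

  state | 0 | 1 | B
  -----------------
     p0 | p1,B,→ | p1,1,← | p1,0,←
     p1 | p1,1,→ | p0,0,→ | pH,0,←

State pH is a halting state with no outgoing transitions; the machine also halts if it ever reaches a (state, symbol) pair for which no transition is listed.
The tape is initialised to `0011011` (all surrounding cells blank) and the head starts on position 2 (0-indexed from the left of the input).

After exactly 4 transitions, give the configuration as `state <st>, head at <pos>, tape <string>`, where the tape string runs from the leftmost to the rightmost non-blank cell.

state=p0 head=2 tape=00[1]1011   (p0,1)→(p1,1,←)
state=p1 head=1 tape=0[0]11011   (p1,0)→(p1,1,→)
state=p1 head=2 tape=01[1]1011   (p1,1)→(p0,0,→)
state=p0 head=3 tape=010[1]011   (p0,1)→(p1,1,←)
state=p1 head=2 tape=01[0]1011
After 4 steps: state p1, head at 2, tape 0101011.

state p1, head at 2, tape 0101011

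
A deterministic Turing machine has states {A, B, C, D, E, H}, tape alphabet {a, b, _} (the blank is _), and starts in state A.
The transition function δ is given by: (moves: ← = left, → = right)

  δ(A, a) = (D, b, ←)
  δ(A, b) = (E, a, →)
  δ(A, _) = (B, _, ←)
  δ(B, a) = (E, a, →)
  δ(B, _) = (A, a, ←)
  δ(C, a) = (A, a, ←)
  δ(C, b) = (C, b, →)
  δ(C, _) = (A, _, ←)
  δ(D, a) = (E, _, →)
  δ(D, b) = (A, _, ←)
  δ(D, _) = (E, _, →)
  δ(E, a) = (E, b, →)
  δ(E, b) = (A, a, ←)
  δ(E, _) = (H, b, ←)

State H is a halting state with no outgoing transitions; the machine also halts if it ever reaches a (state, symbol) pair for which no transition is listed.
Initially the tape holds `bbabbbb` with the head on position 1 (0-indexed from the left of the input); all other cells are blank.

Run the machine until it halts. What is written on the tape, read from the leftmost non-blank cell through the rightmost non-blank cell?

A | b[b]abbbb_   read b → write a, move →, go to E
E | ba[a]bbbb_   read a → write b, move →, go to E
E | bab[b]bbb_   read b → write a, move ←, go to A
A | ba[b]abbb_   read b → write a, move →, go to E
E | baa[a]bbb_   read a → write b, move →, go to E
E | baab[b]bb_   read b → write a, move ←, go to A
A | baa[b]abb_   read b → write a, move →, go to E
E | baaa[a]bb_   read a → write b, move →, go to E
E | baaab[b]b_   read b → write a, move ←, go to A
A | baaa[b]ab_   read b → write a, move →, go to E
E | baaaa[a]b_   read a → write b, move →, go to E
E | baaaab[b]_   read b → write a, move ←, go to A
A | baaaa[b]a_   read b → write a, move →, go to E
E | baaaaa[a]_   read a → write b, move →, go to E
E | baaaaab[_]   read _ → write b, move ←, go to H
H | baaaaa[b]b
The non-blank tape span at halt is baaaaabb.

baaaaabb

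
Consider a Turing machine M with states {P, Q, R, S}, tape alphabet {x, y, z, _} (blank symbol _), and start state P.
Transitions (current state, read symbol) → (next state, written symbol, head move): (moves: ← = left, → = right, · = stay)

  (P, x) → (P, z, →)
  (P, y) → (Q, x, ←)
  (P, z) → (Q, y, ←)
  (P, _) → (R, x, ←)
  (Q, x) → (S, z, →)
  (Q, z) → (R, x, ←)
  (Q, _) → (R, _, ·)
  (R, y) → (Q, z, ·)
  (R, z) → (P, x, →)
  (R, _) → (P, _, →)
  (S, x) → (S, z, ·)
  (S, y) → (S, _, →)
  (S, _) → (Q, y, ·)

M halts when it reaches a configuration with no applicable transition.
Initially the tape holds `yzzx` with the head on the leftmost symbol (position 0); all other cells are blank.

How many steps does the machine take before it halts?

19

P | _[y]zzx   read y → write x, move ←, go to Q
Q | [_]xzzx   read _ → write _, move ·, go to R
R | [_]xzzx   read _ → write _, move →, go to P
P | _[x]zzx   read x → write z, move →, go to P
P | _z[z]zx   read z → write y, move ←, go to Q
Q | _[z]yzx   read z → write x, move ←, go to R
R | [_]xyzx   read _ → write _, move →, go to P
P | _[x]yzx   read x → write z, move →, go to P
P | _z[y]zx   read y → write x, move ←, go to Q
Q | _[z]xzx   read z → write x, move ←, go to R
R | [_]xxzx   read _ → write _, move →, go to P
P | _[x]xzx   read x → write z, move →, go to P
P | _z[x]zx   read x → write z, move →, go to P
P | _zz[z]x   read z → write y, move ←, go to Q
Q | _z[z]yx   read z → write x, move ←, go to R
R | _[z]xyx   read z → write x, move →, go to P
P | _x[x]yx   read x → write z, move →, go to P
P | _xz[y]x   read y → write x, move ←, go to Q
Q | _x[z]xx   read z → write x, move ←, go to R
R | _[x]xxx
M halts after 19 transitions.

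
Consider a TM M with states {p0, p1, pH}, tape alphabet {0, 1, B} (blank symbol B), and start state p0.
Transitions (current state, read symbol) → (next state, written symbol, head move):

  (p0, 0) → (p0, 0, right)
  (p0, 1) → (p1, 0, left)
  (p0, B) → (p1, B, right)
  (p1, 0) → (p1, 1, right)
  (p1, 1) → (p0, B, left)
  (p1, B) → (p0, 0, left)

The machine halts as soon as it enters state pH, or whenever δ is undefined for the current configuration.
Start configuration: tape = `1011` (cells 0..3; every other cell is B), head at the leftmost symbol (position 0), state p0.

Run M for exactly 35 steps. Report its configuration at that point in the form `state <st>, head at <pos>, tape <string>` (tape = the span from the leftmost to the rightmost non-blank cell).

p0 | BBB[1]011   read 1 → write 0, move left, go to p1
p1 | BB[B]0011   read B → write 0, move left, go to p0
p0 | B[B]00011   read B → write B, move right, go to p1
p1 | BB[0]0011   read 0 → write 1, move right, go to p1
p1 | BB1[0]011   read 0 → write 1, move right, go to p1
p1 | BB11[0]11   read 0 → write 1, move right, go to p1
p1 | BB111[1]1   read 1 → write B, move left, go to p0
p0 | BB11[1]B1   read 1 → write 0, move left, go to p1
p1 | BB1[1]0B1   read 1 → write B, move left, go to p0
p0 | BB[1]B0B1   read 1 → write 0, move left, go to p1
p1 | B[B]0B0B1   read B → write 0, move left, go to p0
p0 | [B]00B0B1   read B → write B, move right, go to p1
p1 | B[0]0B0B1   read 0 → write 1, move right, go to p1
p1 | B1[0]B0B1   read 0 → write 1, move right, go to p1
p1 | B11[B]0B1   read B → write 0, move left, go to p0
p0 | B1[1]00B1   read 1 → write 0, move left, go to p1
p1 | B[1]000B1   read 1 → write B, move left, go to p0
p0 | [B]B000B1   read B → write B, move right, go to p1
p1 | B[B]000B1   read B → write 0, move left, go to p0
p0 | [B]0000B1   read B → write B, move right, go to p1
p1 | B[0]000B1   read 0 → write 1, move right, go to p1
p1 | B1[0]00B1   read 0 → write 1, move right, go to p1
p1 | B11[0]0B1   read 0 → write 1, move right, go to p1
p1 | B111[0]B1   read 0 → write 1, move right, go to p1
p1 | B1111[B]1   read B → write 0, move left, go to p0
p0 | B111[1]01   read 1 → write 0, move left, go to p1
p1 | B11[1]001   read 1 → write B, move left, go to p0
p0 | B1[1]B001   read 1 → write 0, move left, go to p1
p1 | B[1]0B001   read 1 → write B, move left, go to p0
p0 | [B]B0B001   read B → write B, move right, go to p1
p1 | B[B]0B001   read B → write 0, move left, go to p0
p0 | [B]00B001   read B → write B, move right, go to p1
p1 | B[0]0B001   read 0 → write 1, move right, go to p1
p1 | B1[0]B001   read 0 → write 1, move right, go to p1
p1 | B11[B]001   read B → write 0, move left, go to p0
p0 | B1[1]0001
After 35 steps: state p0, head at -1, tape 110001.

state p0, head at -1, tape 110001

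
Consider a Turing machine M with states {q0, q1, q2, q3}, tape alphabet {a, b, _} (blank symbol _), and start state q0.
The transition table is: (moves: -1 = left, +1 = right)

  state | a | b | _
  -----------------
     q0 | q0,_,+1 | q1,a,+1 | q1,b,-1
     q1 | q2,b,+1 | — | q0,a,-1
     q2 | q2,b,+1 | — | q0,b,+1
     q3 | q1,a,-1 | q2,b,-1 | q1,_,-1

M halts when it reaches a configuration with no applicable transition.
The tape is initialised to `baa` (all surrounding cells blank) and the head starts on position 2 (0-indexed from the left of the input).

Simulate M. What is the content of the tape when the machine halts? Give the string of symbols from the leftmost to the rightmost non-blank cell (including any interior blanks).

bbabab

state=q0 head=2 tape=ba[a]___   (q0,a)→(q0,_,+1)
state=q0 head=3 tape=ba_[_]__   (q0,_)→(q1,b,-1)
state=q1 head=2 tape=ba[_]b__   (q1,_)→(q0,a,-1)
state=q0 head=1 tape=b[a]ab__   (q0,a)→(q0,_,+1)
state=q0 head=2 tape=b_[a]b__   (q0,a)→(q0,_,+1)
state=q0 head=3 tape=b__[b]__   (q0,b)→(q1,a,+1)
state=q1 head=4 tape=b__a[_]_   (q1,_)→(q0,a,-1)
state=q0 head=3 tape=b__[a]a_   (q0,a)→(q0,_,+1)
state=q0 head=4 tape=b___[a]_   (q0,a)→(q0,_,+1)
state=q0 head=5 tape=b____[_]   (q0,_)→(q1,b,-1)
state=q1 head=4 tape=b___[_]b   (q1,_)→(q0,a,-1)
state=q0 head=3 tape=b__[_]ab   (q0,_)→(q1,b,-1)
state=q1 head=2 tape=b_[_]bab   (q1,_)→(q0,a,-1)
state=q0 head=1 tape=b[_]abab   (q0,_)→(q1,b,-1)
state=q1 head=0 tape=[b]babab
The non-blank tape span at halt is bbabab.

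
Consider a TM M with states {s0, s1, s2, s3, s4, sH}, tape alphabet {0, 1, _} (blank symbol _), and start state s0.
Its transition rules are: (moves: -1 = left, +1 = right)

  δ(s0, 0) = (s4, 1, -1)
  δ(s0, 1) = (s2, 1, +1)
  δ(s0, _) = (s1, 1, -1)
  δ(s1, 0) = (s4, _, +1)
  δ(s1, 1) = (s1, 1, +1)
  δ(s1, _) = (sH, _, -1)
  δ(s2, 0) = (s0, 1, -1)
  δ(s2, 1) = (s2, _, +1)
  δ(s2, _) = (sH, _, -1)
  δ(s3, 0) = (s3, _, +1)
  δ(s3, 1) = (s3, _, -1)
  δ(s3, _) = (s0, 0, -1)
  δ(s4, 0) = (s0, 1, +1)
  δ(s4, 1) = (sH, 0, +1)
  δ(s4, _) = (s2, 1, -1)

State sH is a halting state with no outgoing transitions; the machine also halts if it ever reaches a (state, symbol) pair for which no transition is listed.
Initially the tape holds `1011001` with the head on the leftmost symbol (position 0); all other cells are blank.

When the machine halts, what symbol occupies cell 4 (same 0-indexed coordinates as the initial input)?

state=s0 head=0 tape=[1]011001   (s0,1)→(s2,1,+1)
state=s2 head=1 tape=1[0]11001   (s2,0)→(s0,1,-1)
state=s0 head=0 tape=[1]111001   (s0,1)→(s2,1,+1)
state=s2 head=1 tape=1[1]11001   (s2,1)→(s2,_,+1)
state=s2 head=2 tape=1_[1]1001   (s2,1)→(s2,_,+1)
state=s2 head=3 tape=1__[1]001   (s2,1)→(s2,_,+1)
state=s2 head=4 tape=1___[0]01   (s2,0)→(s0,1,-1)
state=s0 head=3 tape=1__[_]101   (s0,_)→(s1,1,-1)
state=s1 head=2 tape=1_[_]1101   (s1,_)→(sH,_,-1)
state=sH head=1 tape=1[_]_1101
Cell 4 holds 1 when M halts.

1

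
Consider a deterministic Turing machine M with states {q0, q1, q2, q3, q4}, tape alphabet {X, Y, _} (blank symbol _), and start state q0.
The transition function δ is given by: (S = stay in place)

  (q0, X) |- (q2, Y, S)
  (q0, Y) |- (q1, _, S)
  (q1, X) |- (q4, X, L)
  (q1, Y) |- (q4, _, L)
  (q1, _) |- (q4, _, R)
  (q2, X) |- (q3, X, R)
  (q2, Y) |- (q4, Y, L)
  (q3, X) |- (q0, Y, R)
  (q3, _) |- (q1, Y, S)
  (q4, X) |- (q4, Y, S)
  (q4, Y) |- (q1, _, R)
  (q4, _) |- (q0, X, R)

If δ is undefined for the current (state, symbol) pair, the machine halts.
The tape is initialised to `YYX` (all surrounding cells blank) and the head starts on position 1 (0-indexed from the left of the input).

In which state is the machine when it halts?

q0 | Y[Y]X___   read Y → write _, move S, go to q1
q1 | Y[_]X___   read _ → write _, move R, go to q4
q4 | Y_[X]___   read X → write Y, move S, go to q4
q4 | Y_[Y]___   read Y → write _, move R, go to q1
q1 | Y__[_]__   read _ → write _, move R, go to q4
q4 | Y___[_]_   read _ → write X, move R, go to q0
q0 | Y___X[_]
No transition is defined for (q0, _); M halts in state q0.

q0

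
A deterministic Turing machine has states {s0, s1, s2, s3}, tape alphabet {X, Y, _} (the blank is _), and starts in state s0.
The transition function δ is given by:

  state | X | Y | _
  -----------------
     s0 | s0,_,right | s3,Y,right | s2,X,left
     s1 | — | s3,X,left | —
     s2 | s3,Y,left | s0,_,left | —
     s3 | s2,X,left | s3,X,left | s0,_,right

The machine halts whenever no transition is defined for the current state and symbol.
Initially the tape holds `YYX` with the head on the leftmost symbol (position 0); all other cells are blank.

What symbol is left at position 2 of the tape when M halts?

state=s0 head=0 tape=_[Y]YX_   (s0,Y)→(s3,Y,right)
state=s3 head=1 tape=_Y[Y]X_   (s3,Y)→(s3,X,left)
state=s3 head=0 tape=_[Y]XX_   (s3,Y)→(s3,X,left)
state=s3 head=-1 tape=[_]XXX_   (s3,_)→(s0,_,right)
state=s0 head=0 tape=_[X]XX_   (s0,X)→(s0,_,right)
state=s0 head=1 tape=__[X]X_   (s0,X)→(s0,_,right)
state=s0 head=2 tape=___[X]_   (s0,X)→(s0,_,right)
state=s0 head=3 tape=____[_]   (s0,_)→(s2,X,left)
state=s2 head=2 tape=___[_]X
Cell 2 holds _ when M halts.

_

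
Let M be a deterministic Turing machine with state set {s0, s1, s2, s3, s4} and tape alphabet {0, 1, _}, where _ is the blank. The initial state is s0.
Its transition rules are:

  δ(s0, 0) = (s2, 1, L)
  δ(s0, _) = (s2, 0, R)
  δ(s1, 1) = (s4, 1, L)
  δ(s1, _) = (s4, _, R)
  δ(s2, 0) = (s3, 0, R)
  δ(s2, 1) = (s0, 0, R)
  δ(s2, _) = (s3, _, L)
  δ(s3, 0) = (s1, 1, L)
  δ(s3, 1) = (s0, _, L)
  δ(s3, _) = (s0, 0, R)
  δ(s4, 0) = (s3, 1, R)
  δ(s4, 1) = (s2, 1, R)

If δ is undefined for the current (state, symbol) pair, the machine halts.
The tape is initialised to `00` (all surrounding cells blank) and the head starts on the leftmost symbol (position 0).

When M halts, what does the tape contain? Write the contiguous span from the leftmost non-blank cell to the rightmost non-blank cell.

0001

state=s0 head=0 tape=____[0]0   (s0,0)→(s2,1,L)
state=s2 head=-1 tape=___[_]10   (s2,_)→(s3,_,L)
state=s3 head=-2 tape=__[_]_10   (s3,_)→(s0,0,R)
state=s0 head=-1 tape=__0[_]10   (s0,_)→(s2,0,R)
state=s2 head=0 tape=__00[1]0   (s2,1)→(s0,0,R)
state=s0 head=1 tape=__000[0]   (s0,0)→(s2,1,L)
state=s2 head=0 tape=__00[0]1   (s2,0)→(s3,0,R)
state=s3 head=1 tape=__000[1]   (s3,1)→(s0,_,L)
state=s0 head=0 tape=__00[0]_   (s0,0)→(s2,1,L)
state=s2 head=-1 tape=__0[0]1_   (s2,0)→(s3,0,R)
state=s3 head=0 tape=__00[1]_   (s3,1)→(s0,_,L)
state=s0 head=-1 tape=__0[0]__   (s0,0)→(s2,1,L)
state=s2 head=-2 tape=__[0]1__   (s2,0)→(s3,0,R)
state=s3 head=-1 tape=__0[1]__   (s3,1)→(s0,_,L)
state=s0 head=-2 tape=__[0]___   (s0,0)→(s2,1,L)
state=s2 head=-3 tape=_[_]1___   (s2,_)→(s3,_,L)
state=s3 head=-4 tape=[_]_1___   (s3,_)→(s0,0,R)
state=s0 head=-3 tape=0[_]1___   (s0,_)→(s2,0,R)
state=s2 head=-2 tape=00[1]___   (s2,1)→(s0,0,R)
state=s0 head=-1 tape=000[_]__   (s0,_)→(s2,0,R)
state=s2 head=0 tape=0000[_]_   (s2,_)→(s3,_,L)
state=s3 head=-1 tape=000[0]__   (s3,0)→(s1,1,L)
state=s1 head=-2 tape=00[0]1__
The non-blank tape span at halt is 0001.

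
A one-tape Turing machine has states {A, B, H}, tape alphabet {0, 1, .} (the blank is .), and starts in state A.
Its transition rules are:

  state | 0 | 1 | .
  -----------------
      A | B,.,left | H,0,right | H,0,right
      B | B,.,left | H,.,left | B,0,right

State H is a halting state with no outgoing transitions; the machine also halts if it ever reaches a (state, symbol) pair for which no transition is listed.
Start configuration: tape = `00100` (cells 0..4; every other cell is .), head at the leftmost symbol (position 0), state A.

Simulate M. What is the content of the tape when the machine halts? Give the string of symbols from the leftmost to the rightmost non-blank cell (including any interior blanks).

A | ..[0]0100   read 0 → write ., move left, go to B
B | .[.].0100   read . → write 0, move right, go to B
B | .0[.]0100   read . → write 0, move right, go to B
B | .00[0]100   read 0 → write ., move left, go to B
B | .0[0].100   read 0 → write ., move left, go to B
B | .[0]..100   read 0 → write ., move left, go to B
B | [.]...100   read . → write 0, move right, go to B
B | 0[.]..100   read . → write 0, move right, go to B
B | 00[.].100   read . → write 0, move right, go to B
B | 000[.]100   read . → write 0, move right, go to B
B | 0000[1]00   read 1 → write ., move left, go to H
H | 000[0].00
The non-blank tape span at halt is 0000.00.

0000.00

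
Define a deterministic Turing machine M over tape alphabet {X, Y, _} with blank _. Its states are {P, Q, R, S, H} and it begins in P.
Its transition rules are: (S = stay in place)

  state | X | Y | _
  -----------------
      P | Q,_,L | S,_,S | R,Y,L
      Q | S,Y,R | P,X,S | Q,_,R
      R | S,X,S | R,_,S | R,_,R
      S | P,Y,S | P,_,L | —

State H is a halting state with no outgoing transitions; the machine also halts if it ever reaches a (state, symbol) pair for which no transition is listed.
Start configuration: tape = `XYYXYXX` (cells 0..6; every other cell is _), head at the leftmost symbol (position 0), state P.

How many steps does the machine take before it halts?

14

P | _[X]YYXYXX   read X → write _, move L, go to Q
Q | [_]_YYXYXX   read _ → write _, move R, go to Q
Q | _[_]YYXYXX   read _ → write _, move R, go to Q
Q | __[Y]YXYXX   read Y → write X, move S, go to P
P | __[X]YXYXX   read X → write _, move L, go to Q
Q | _[_]_YXYXX   read _ → write _, move R, go to Q
Q | __[_]YXYXX   read _ → write _, move R, go to Q
Q | ___[Y]XYXX   read Y → write X, move S, go to P
P | ___[X]XYXX   read X → write _, move L, go to Q
Q | __[_]_XYXX   read _ → write _, move R, go to Q
Q | ___[_]XYXX   read _ → write _, move R, go to Q
Q | ____[X]YXX   read X → write Y, move R, go to S
S | ____Y[Y]XX   read Y → write _, move L, go to P
P | ____[Y]_XX   read Y → write _, move S, go to S
S | ____[_]_XX
M halts after 14 transitions.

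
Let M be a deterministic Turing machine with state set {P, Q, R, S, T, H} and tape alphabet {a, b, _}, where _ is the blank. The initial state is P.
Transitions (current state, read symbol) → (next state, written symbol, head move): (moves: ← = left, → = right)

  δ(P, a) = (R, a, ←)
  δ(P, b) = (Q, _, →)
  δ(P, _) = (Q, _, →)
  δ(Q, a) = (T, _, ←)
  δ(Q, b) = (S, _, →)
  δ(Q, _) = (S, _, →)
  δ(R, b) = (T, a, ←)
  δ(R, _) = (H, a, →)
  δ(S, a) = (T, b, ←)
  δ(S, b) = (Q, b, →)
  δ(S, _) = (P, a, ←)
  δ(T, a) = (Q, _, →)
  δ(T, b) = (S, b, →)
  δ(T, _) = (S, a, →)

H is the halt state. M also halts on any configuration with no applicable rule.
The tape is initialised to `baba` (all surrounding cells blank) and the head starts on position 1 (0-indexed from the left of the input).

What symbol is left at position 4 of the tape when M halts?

P | _b[a]ba__   read a → write a, move ←, go to R
R | _[b]aba__   read b → write a, move ←, go to T
T | [_]aaba__   read _ → write a, move →, go to S
S | a[a]aba__   read a → write b, move ←, go to T
T | [a]baba__   read a → write _, move →, go to Q
Q | _[b]aba__   read b → write _, move →, go to S
S | __[a]ba__   read a → write b, move ←, go to T
T | _[_]bba__   read _ → write a, move →, go to S
S | _a[b]ba__   read b → write b, move →, go to Q
Q | _ab[b]a__   read b → write _, move →, go to S
S | _ab_[a]__   read a → write b, move ←, go to T
T | _ab[_]b__   read _ → write a, move →, go to S
S | _aba[b]__   read b → write b, move →, go to Q
Q | _abab[_]_   read _ → write _, move →, go to S
S | _abab_[_]   read _ → write a, move ←, go to P
P | _abab[_]a   read _ → write _, move →, go to Q
Q | _abab_[a]   read a → write _, move ←, go to T
T | _abab[_]_   read _ → write a, move →, go to S
S | _ababa[_]   read _ → write a, move ←, go to P
P | _abab[a]a   read a → write a, move ←, go to R
R | _aba[b]aa   read b → write a, move ←, go to T
T | _ab[a]aaa   read a → write _, move →, go to Q
Q | _ab_[a]aa   read a → write _, move ←, go to T
T | _ab[_]_aa   read _ → write a, move →, go to S
S | _aba[_]aa   read _ → write a, move ←, go to P
P | _ab[a]aaa   read a → write a, move ←, go to R
R | _a[b]aaaa   read b → write a, move ←, go to T
T | _[a]aaaaa   read a → write _, move →, go to Q
Q | __[a]aaaa   read a → write _, move ←, go to T
T | _[_]_aaaa   read _ → write a, move →, go to S
S | _a[_]aaaa   read _ → write a, move ←, go to P
P | _[a]aaaaa   read a → write a, move ←, go to R
R | [_]aaaaaa   read _ → write a, move →, go to H
H | a[a]aaaaa
Cell 4 holds a when M halts.

a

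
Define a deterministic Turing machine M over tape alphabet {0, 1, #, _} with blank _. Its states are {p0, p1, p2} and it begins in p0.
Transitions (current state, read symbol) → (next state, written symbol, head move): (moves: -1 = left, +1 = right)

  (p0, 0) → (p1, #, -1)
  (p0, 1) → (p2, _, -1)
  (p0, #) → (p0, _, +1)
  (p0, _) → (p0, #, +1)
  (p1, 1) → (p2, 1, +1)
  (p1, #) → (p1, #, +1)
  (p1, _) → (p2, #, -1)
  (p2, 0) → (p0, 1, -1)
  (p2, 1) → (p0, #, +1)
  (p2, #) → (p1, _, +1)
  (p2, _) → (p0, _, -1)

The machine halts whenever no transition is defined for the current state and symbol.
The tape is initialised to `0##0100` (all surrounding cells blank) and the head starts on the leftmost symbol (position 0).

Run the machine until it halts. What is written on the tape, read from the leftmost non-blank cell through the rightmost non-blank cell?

##_######0

state=p0 head=0 tape=___[0]##0100   (p0,0)→(p1,#,-1)
state=p1 head=-1 tape=__[_]###0100   (p1,_)→(p2,#,-1)
state=p2 head=-2 tape=_[_]####0100   (p2,_)→(p0,_,-1)
state=p0 head=-3 tape=[_]_####0100   (p0,_)→(p0,#,+1)
state=p0 head=-2 tape=#[_]####0100   (p0,_)→(p0,#,+1)
state=p0 head=-1 tape=##[#]###0100   (p0,#)→(p0,_,+1)
state=p0 head=0 tape=##_[#]##0100   (p0,#)→(p0,_,+1)
state=p0 head=1 tape=##__[#]#0100   (p0,#)→(p0,_,+1)
state=p0 head=2 tape=##___[#]0100   (p0,#)→(p0,_,+1)
state=p0 head=3 tape=##____[0]100   (p0,0)→(p1,#,-1)
state=p1 head=2 tape=##___[_]#100   (p1,_)→(p2,#,-1)
state=p2 head=1 tape=##__[_]##100   (p2,_)→(p0,_,-1)
state=p0 head=0 tape=##_[_]_##100   (p0,_)→(p0,#,+1)
state=p0 head=1 tape=##_#[_]##100   (p0,_)→(p0,#,+1)
state=p0 head=2 tape=##_##[#]#100   (p0,#)→(p0,_,+1)
state=p0 head=3 tape=##_##_[#]100   (p0,#)→(p0,_,+1)
state=p0 head=4 tape=##_##__[1]00   (p0,1)→(p2,_,-1)
state=p2 head=3 tape=##_##_[_]_00   (p2,_)→(p0,_,-1)
state=p0 head=2 tape=##_##[_]__00   (p0,_)→(p0,#,+1)
state=p0 head=3 tape=##_###[_]_00   (p0,_)→(p0,#,+1)
state=p0 head=4 tape=##_####[_]00   (p0,_)→(p0,#,+1)
state=p0 head=5 tape=##_#####[0]0   (p0,0)→(p1,#,-1)
state=p1 head=4 tape=##_####[#]#0   (p1,#)→(p1,#,+1)
state=p1 head=5 tape=##_#####[#]0   (p1,#)→(p1,#,+1)
state=p1 head=6 tape=##_######[0]
The non-blank tape span at halt is ##_######0.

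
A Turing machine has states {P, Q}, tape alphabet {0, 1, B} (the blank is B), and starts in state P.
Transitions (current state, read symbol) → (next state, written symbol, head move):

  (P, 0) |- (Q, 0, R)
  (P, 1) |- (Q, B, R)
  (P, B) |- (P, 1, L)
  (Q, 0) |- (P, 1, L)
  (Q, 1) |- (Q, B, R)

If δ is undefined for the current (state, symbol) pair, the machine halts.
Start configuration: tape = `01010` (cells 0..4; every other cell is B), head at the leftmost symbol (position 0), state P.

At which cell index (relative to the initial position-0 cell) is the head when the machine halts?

5

P | [0]1010B   read 0 → write 0, move R, go to Q
Q | 0[1]010B   read 1 → write B, move R, go to Q
Q | 0B[0]10B   read 0 → write 1, move L, go to P
P | 0[B]110B   read B → write 1, move L, go to P
P | [0]1110B   read 0 → write 0, move R, go to Q
Q | 0[1]110B   read 1 → write B, move R, go to Q
Q | 0B[1]10B   read 1 → write B, move R, go to Q
Q | 0BB[1]0B   read 1 → write B, move R, go to Q
Q | 0BBB[0]B   read 0 → write 1, move L, go to P
P | 0BB[B]1B   read B → write 1, move L, go to P
P | 0B[B]11B   read B → write 1, move L, go to P
P | 0[B]111B   read B → write 1, move L, go to P
P | [0]1111B   read 0 → write 0, move R, go to Q
Q | 0[1]111B   read 1 → write B, move R, go to Q
Q | 0B[1]11B   read 1 → write B, move R, go to Q
Q | 0BB[1]1B   read 1 → write B, move R, go to Q
Q | 0BBB[1]B   read 1 → write B, move R, go to Q
Q | 0BBBB[B]
At halt the head is at cell 5.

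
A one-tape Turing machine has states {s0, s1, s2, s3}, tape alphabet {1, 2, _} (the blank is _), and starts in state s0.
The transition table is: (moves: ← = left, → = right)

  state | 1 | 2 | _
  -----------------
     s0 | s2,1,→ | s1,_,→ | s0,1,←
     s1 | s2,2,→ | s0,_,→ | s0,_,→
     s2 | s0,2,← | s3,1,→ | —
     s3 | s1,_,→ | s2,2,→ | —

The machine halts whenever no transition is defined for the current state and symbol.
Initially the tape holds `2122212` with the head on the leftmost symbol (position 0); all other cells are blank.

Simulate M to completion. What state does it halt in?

s2

s0 | [2]122212__   read 2 → write _, move →, go to s1
s1 | _[1]22212__   read 1 → write 2, move →, go to s2
s2 | _2[2]2212__   read 2 → write 1, move →, go to s3
s3 | _21[2]212__   read 2 → write 2, move →, go to s2
s2 | _212[2]12__   read 2 → write 1, move →, go to s3
s3 | _2121[1]2__   read 1 → write _, move →, go to s1
s1 | _2121_[2]__   read 2 → write _, move →, go to s0
s0 | _2121__[_]_   read _ → write 1, move ←, go to s0
s0 | _2121_[_]1_   read _ → write 1, move ←, go to s0
s0 | _2121[_]11_   read _ → write 1, move ←, go to s0
s0 | _212[1]111_   read 1 → write 1, move →, go to s2
s2 | _2121[1]11_   read 1 → write 2, move ←, go to s0
s0 | _212[1]211_   read 1 → write 1, move →, go to s2
s2 | _2121[2]11_   read 2 → write 1, move →, go to s3
s3 | _21211[1]1_   read 1 → write _, move →, go to s1
s1 | _21211_[1]_   read 1 → write 2, move →, go to s2
s2 | _21211_2[_]
No transition is defined for (s2, _); M halts in state s2.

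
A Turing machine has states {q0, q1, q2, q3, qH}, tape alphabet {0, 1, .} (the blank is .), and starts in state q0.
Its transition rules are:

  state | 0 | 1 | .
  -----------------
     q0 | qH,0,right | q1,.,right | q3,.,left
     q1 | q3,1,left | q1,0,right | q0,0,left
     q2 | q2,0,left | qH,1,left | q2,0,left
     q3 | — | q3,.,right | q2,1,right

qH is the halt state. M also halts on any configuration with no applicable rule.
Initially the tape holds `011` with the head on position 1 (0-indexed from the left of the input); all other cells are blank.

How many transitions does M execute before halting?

q0 | 0[1]1.   read 1 → write ., move right, go to q1
q1 | 0.[1].   read 1 → write 0, move right, go to q1
q1 | 0.0[.]   read . → write 0, move left, go to q0
q0 | 0.[0]0   read 0 → write 0, move right, go to qH
qH | 0.0[0]
M halts after 4 transitions.

4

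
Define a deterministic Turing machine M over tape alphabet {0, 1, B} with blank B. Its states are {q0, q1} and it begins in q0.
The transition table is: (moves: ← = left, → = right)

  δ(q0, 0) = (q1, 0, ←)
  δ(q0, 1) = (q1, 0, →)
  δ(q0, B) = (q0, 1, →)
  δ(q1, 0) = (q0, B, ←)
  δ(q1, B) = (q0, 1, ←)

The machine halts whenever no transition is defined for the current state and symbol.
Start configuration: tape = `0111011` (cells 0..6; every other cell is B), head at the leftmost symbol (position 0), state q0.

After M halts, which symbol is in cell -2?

1

state=q0 head=0 tape=BB[0]111011   (q0,0)→(q1,0,←)
state=q1 head=-1 tape=B[B]0111011   (q1,B)→(q0,1,←)
state=q0 head=-2 tape=[B]10111011   (q0,B)→(q0,1,→)
state=q0 head=-1 tape=1[1]0111011   (q0,1)→(q1,0,→)
state=q1 head=0 tape=10[0]111011   (q1,0)→(q0,B,←)
state=q0 head=-1 tape=1[0]B111011   (q0,0)→(q1,0,←)
state=q1 head=-2 tape=[1]0B111011
Cell -2 holds 1 when M halts.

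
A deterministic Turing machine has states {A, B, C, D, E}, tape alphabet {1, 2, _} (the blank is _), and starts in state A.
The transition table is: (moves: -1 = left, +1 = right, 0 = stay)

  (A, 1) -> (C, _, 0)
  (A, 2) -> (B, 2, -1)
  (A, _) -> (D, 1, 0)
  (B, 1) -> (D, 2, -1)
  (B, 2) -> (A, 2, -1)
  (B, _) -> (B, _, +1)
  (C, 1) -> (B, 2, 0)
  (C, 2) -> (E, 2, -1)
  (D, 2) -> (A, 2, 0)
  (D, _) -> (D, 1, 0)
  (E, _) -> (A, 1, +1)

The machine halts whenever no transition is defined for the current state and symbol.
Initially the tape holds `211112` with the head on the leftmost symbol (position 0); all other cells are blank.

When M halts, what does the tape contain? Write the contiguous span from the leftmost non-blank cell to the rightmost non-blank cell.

A | _[2]11112   read 2 → write 2, move -1, go to B
B | [_]211112   read _ → write _, move +1, go to B
B | _[2]11112   read 2 → write 2, move -1, go to A
A | [_]211112   read _ → write 1, move 0, go to D
D | [1]211112
The non-blank tape span at halt is 1211112.

1211112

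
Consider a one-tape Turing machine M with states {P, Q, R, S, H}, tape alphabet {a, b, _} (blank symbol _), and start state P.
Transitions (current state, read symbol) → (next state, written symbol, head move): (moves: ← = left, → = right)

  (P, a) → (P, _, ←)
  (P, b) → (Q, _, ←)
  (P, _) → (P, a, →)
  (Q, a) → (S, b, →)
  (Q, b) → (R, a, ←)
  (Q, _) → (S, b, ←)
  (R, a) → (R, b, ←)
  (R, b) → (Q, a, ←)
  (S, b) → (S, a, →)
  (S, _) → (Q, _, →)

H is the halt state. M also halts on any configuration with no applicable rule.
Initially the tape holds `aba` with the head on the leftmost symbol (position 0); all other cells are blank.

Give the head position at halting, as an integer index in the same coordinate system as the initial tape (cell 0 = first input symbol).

P | _[a]ba__   read a → write _, move ←, go to P
P | [_]_ba__   read _ → write a, move →, go to P
P | a[_]ba__   read _ → write a, move →, go to P
P | aa[b]a__   read b → write _, move ←, go to Q
Q | a[a]_a__   read a → write b, move →, go to S
S | ab[_]a__   read _ → write _, move →, go to Q
Q | ab_[a]__   read a → write b, move →, go to S
S | ab_b[_]_   read _ → write _, move →, go to Q
Q | ab_b_[_]   read _ → write b, move ←, go to S
S | ab_b[_]b   read _ → write _, move →, go to Q
Q | ab_b_[b]   read b → write a, move ←, go to R
R | ab_b[_]a
At halt the head is at cell 3.

3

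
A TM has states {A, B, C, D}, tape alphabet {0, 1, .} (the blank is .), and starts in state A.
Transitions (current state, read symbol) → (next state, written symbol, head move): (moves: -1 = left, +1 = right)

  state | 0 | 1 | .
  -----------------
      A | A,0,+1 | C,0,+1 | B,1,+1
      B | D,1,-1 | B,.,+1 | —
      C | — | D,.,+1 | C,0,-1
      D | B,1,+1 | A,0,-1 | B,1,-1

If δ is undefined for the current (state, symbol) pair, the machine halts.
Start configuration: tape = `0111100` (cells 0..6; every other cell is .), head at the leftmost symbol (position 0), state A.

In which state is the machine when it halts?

state=A head=0 tape=[0]111100.   (A,0)→(A,0,+1)
state=A head=1 tape=0[1]11100.   (A,1)→(C,0,+1)
state=C head=2 tape=00[1]1100.   (C,1)→(D,.,+1)
state=D head=3 tape=00.[1]100.   (D,1)→(A,0,-1)
state=A head=2 tape=00[.]0100.   (A,.)→(B,1,+1)
state=B head=3 tape=001[0]100.   (B,0)→(D,1,-1)
state=D head=2 tape=00[1]1100.   (D,1)→(A,0,-1)
state=A head=1 tape=0[0]01100.   (A,0)→(A,0,+1)
state=A head=2 tape=00[0]1100.   (A,0)→(A,0,+1)
state=A head=3 tape=000[1]100.   (A,1)→(C,0,+1)
state=C head=4 tape=0000[1]00.   (C,1)→(D,.,+1)
state=D head=5 tape=0000.[0]0.   (D,0)→(B,1,+1)
state=B head=6 tape=0000.1[0].   (B,0)→(D,1,-1)
state=D head=5 tape=0000.[1]1.   (D,1)→(A,0,-1)
state=A head=4 tape=0000[.]01.   (A,.)→(B,1,+1)
state=B head=5 tape=00001[0]1.   (B,0)→(D,1,-1)
state=D head=4 tape=0000[1]11.   (D,1)→(A,0,-1)
state=A head=3 tape=000[0]011.   (A,0)→(A,0,+1)
state=A head=4 tape=0000[0]11.   (A,0)→(A,0,+1)
state=A head=5 tape=00000[1]1.   (A,1)→(C,0,+1)
state=C head=6 tape=000000[1].   (C,1)→(D,.,+1)
state=D head=7 tape=000000.[.]   (D,.)→(B,1,-1)
state=B head=6 tape=000000[.]1
No transition is defined for (B, .); M halts in state B.

B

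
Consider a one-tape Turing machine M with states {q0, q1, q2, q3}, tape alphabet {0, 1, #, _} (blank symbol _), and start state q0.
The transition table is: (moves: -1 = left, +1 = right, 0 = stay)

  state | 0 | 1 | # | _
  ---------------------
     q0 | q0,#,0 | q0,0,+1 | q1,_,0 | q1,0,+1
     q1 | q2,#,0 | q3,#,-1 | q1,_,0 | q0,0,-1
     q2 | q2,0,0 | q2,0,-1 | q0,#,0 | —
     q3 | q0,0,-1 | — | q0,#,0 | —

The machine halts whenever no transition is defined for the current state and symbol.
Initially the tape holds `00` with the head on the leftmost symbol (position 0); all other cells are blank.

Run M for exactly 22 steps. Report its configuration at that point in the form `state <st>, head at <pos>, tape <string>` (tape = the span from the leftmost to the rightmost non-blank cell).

q0 | ___[0]0   read 0 → write #, move 0, go to q0
q0 | ___[#]0   read # → write _, move 0, go to q1
q1 | ___[_]0   read _ → write 0, move -1, go to q0
q0 | __[_]00   read _ → write 0, move +1, go to q1
q1 | __0[0]0   read 0 → write #, move 0, go to q2
q2 | __0[#]0   read # → write #, move 0, go to q0
q0 | __0[#]0   read # → write _, move 0, go to q1
q1 | __0[_]0   read _ → write 0, move -1, go to q0
q0 | __[0]00   read 0 → write #, move 0, go to q0
q0 | __[#]00   read # → write _, move 0, go to q1
q1 | __[_]00   read _ → write 0, move -1, go to q0
q0 | _[_]000   read _ → write 0, move +1, go to q1
q1 | _0[0]00   read 0 → write #, move 0, go to q2
q2 | _0[#]00   read # → write #, move 0, go to q0
q0 | _0[#]00   read # → write _, move 0, go to q1
q1 | _0[_]00   read _ → write 0, move -1, go to q0
q0 | _[0]000   read 0 → write #, move 0, go to q0
q0 | _[#]000   read # → write _, move 0, go to q1
q1 | _[_]000   read _ → write 0, move -1, go to q0
q0 | [_]0000   read _ → write 0, move +1, go to q1
q1 | 0[0]000   read 0 → write #, move 0, go to q2
q2 | 0[#]000   read # → write #, move 0, go to q0
q0 | 0[#]000
After 22 steps: state q0, head at -2, tape 0#000.

state q0, head at -2, tape 0#000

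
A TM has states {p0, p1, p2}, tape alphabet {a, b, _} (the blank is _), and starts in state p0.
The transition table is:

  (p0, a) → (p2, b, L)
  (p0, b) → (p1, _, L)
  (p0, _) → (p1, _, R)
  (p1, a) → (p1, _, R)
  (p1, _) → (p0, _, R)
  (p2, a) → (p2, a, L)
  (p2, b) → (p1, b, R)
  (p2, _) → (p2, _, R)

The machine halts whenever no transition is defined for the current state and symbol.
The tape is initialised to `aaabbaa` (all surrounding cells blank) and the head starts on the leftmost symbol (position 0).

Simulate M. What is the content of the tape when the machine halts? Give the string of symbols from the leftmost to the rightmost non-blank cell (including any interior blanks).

state=p0 head=0 tape=_[a]aabbaa   (p0,a)→(p2,b,L)
state=p2 head=-1 tape=[_]baabbaa   (p2,_)→(p2,_,R)
state=p2 head=0 tape=_[b]aabbaa   (p2,b)→(p1,b,R)
state=p1 head=1 tape=_b[a]abbaa   (p1,a)→(p1,_,R)
state=p1 head=2 tape=_b_[a]bbaa   (p1,a)→(p1,_,R)
state=p1 head=3 tape=_b__[b]baa
The non-blank tape span at halt is b__bbaa.

b__bbaa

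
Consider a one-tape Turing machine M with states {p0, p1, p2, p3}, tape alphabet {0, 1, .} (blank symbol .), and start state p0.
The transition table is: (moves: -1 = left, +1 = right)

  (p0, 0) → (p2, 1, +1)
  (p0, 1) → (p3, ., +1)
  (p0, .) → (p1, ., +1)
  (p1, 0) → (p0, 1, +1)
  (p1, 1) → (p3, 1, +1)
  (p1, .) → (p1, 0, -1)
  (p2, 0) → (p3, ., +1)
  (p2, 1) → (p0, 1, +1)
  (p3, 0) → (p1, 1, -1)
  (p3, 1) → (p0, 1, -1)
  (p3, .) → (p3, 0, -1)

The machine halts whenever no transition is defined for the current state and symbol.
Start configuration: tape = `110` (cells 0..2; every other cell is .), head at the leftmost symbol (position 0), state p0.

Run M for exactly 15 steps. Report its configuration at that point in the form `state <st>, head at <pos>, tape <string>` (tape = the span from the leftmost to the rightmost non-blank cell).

state=p0 head=0 tape=[1]10.   (p0,1)→(p3,.,+1)
state=p3 head=1 tape=.[1]0.   (p3,1)→(p0,1,-1)
state=p0 head=0 tape=[.]10.   (p0,.)→(p1,.,+1)
state=p1 head=1 tape=.[1]0.   (p1,1)→(p3,1,+1)
state=p3 head=2 tape=.1[0].   (p3,0)→(p1,1,-1)
state=p1 head=1 tape=.[1]1.   (p1,1)→(p3,1,+1)
state=p3 head=2 tape=.1[1].   (p3,1)→(p0,1,-1)
state=p0 head=1 tape=.[1]1.   (p0,1)→(p3,.,+1)
state=p3 head=2 tape=..[1].   (p3,1)→(p0,1,-1)
state=p0 head=1 tape=.[.]1.   (p0,.)→(p1,.,+1)
state=p1 head=2 tape=..[1].   (p1,1)→(p3,1,+1)
state=p3 head=3 tape=..1[.]   (p3,.)→(p3,0,-1)
state=p3 head=2 tape=..[1]0   (p3,1)→(p0,1,-1)
state=p0 head=1 tape=.[.]10   (p0,.)→(p1,.,+1)
state=p1 head=2 tape=..[1]0   (p1,1)→(p3,1,+1)
state=p3 head=3 tape=..1[0]
After 15 steps: state p3, head at 3, tape 10.

state p3, head at 3, tape 10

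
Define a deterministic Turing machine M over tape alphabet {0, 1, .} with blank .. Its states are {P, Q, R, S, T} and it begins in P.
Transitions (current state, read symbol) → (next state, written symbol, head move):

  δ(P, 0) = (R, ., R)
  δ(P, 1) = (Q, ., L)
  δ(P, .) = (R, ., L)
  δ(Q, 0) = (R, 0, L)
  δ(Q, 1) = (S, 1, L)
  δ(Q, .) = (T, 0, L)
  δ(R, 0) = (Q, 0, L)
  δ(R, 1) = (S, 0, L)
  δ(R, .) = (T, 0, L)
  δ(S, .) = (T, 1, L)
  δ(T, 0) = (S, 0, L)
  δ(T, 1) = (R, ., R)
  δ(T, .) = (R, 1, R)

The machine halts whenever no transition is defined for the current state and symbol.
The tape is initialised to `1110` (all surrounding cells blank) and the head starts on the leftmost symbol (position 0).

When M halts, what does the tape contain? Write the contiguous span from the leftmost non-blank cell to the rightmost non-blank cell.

1010.110

state=P head=0 tape=....[1]110   (P,1)→(Q,.,L)
state=Q head=-1 tape=...[.].110   (Q,.)→(T,0,L)
state=T head=-2 tape=..[.]0.110   (T,.)→(R,1,R)
state=R head=-1 tape=..1[0].110   (R,0)→(Q,0,L)
state=Q head=-2 tape=..[1]0.110   (Q,1)→(S,1,L)
state=S head=-3 tape=.[.]10.110   (S,.)→(T,1,L)
state=T head=-4 tape=[.]110.110   (T,.)→(R,1,R)
state=R head=-3 tape=1[1]10.110   (R,1)→(S,0,L)
state=S head=-4 tape=[1]010.110
The non-blank tape span at halt is 1010.110.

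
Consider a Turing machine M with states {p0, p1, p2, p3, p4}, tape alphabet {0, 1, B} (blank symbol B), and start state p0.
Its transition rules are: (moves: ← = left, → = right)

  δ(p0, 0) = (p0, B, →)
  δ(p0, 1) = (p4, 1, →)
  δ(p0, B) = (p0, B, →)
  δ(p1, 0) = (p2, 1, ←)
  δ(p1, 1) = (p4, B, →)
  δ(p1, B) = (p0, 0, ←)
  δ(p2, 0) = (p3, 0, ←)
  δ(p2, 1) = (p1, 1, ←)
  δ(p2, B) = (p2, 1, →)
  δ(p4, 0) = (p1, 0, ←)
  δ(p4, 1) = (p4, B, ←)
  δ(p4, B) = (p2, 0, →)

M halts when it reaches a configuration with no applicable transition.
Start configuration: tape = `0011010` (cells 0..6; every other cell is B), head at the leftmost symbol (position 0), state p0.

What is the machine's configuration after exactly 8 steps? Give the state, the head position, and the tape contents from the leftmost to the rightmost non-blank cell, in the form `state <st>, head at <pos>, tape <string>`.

state=p0 head=0 tape=[0]011010   (p0,0)→(p0,B,→)
state=p0 head=1 tape=B[0]11010   (p0,0)→(p0,B,→)
state=p0 head=2 tape=BB[1]1010   (p0,1)→(p4,1,→)
state=p4 head=3 tape=BB1[1]010   (p4,1)→(p4,B,←)
state=p4 head=2 tape=BB[1]B010   (p4,1)→(p4,B,←)
state=p4 head=1 tape=B[B]BB010   (p4,B)→(p2,0,→)
state=p2 head=2 tape=B0[B]B010   (p2,B)→(p2,1,→)
state=p2 head=3 tape=B01[B]010   (p2,B)→(p2,1,→)
state=p2 head=4 tape=B011[0]10
After 8 steps: state p2, head at 4, tape 011010.

state p2, head at 4, tape 011010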